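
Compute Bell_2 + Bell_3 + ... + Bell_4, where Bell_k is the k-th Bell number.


Recall Bell_k counts set partitions of a k-set (with Bell_0 = 1 by convention).
Bell_2 through Bell_4: 2, 5, 15
Sum = 2 + 5 + 15 = 22.

22


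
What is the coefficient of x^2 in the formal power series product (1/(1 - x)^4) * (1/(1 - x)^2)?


Combine the factors: (1/(1 - x)^4) * (1/(1 - x)^2) = 1/(1 - x)^6.
Then use 1/(1 - x)^r = sum_{k>=0} C(k + r - 1, r - 1) x^k with r = 6 and k = 2:
C(7, 5) = 21.

21


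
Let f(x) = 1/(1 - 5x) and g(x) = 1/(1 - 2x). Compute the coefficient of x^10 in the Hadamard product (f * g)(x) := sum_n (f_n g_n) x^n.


f has coefficients f_k = 5^k and g has coefficients g_k = 2^k, so the Hadamard product has coefficient (f*g)_k = 5^k * 2^k = 10^k.
For k = 10: 10^10 = 10000000000.

10000000000


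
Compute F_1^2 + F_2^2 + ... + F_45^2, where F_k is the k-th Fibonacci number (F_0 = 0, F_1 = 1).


There is a standard identity sum_{k=0}^{N} F_k^2 = F_N * F_{N+1} (proved inductively from the telescoping relation F_k^2 = F_k F_{k+1} - F_{k-1} F_k). Then
sum_{k=1}^{45} F_k^2 = F_45 F_46 - F_0 F_1.
Computing: F_45 = 1134903170, F_46 = 1836311903, F_0 = 0, F_1 = 1.
Sum = 1134903170 * 1836311903 - 0 * 1 = 2084036199823432510.

2084036199823432510


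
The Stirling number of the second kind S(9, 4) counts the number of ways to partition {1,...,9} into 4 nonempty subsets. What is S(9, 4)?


Using the explicit formula S(n,k) = (1/k!) sum_{j=0}^{k} (-1)^(k-j) C(k,j) j^n:
S(9, 4) = 7770
Equivalently, S(n,k) is n! times the coefficient of x^n in the EGF (e^x - 1)^k / k!.

7770


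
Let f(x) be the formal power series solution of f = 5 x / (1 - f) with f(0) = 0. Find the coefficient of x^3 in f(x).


Apply Lagrange inversion: f = 5 x * phi(f) with phi(t) = 1/(1 - t), so
[x^n] f = 5^n * (1/n) [t^(n-1)] phi(t)^n = 5^n * (1/n) [t^(n-1)] (1 - t)^(-n) = 5^n * (1/n) C(2n - 2, n - 1) = 5^n * C_{n-1}.
For n = 3: C_2 = C(4, 2) / 3 = 6/3 = 2.
With the 5^3 = 125 factor, the coefficient is 125 * 2 = 250.

250


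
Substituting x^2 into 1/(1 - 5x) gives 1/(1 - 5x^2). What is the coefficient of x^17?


Since 1/(1 - 5x^2) only has even powers of x,
the coefficient of x^17 (odd) is 0.

0


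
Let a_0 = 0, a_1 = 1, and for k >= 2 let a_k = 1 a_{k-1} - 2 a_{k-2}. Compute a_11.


Iterating the recurrence forward:
a_0 = 0
a_1 = 1
a_2 = 1*1 - 2*0 = 1
a_3 = 1*1 - 2*1 = -1
a_4 = 1*-1 - 2*1 = -3
a_5 = 1*-3 - 2*-1 = -1
a_6 = 1*-1 - 2*-3 = 5
a_7 = 1*5 - 2*-1 = 7
a_8 = 1*7 - 2*5 = -3
a_9 = 1*-3 - 2*7 = -17
a_10 = 1*-17 - 2*-3 = -11
a_11 = 1*-11 - 2*-17 = 23
So a_11 = 23.

23


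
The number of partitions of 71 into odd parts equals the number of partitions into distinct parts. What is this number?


Computing partitions of 71 into odd parts (1, 3, 5, ...):
Using the generating function prod_{k>=0} 1/(1-x^(2k+1)),
the count is 32992

32992


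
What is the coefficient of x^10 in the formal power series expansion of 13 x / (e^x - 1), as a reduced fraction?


The exponential generating function for Bernoulli numbers is
x / (e^x - 1) = sum_{k>=0} B_k x^k / k!.
So the coefficient of x^10 in 13 x / (e^x - 1) is 13 B_10 / 10!.
Computing: B_10 = 5/66, 10! = 3628800, giving
13 * 5/66 / 3628800 = 13/47900160.

13/47900160


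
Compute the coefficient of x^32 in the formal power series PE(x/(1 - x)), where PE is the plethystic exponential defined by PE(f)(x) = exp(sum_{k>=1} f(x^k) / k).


For f(x) = x/(1 - x) we have
sum_{k>=1} f(x^k) / k = sum_{k>=1} (1/k) * x^k / (1 - x^k) = sum_{k, m >= 1} x^(k m) / k,
which after exponentiating simplifies to
PE(x/(1 - x)) = prod_{k>=1} 1 / (1 - x^k).
This is the generating function for the partition function p(n), so the coefficient of x^32 is p(32).
Computing p(32) by dynamic programming over parts 1, 2, ..., 32: p(32) = 8349.

8349


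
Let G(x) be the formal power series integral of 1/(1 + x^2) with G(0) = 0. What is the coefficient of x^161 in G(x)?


1/(1 + x^2) = sum_{j>=0} (-1)^j x^(2j). Integrating termwise with G(0) = 0:
G(x) = sum_{j>=0} (-1)^j x^(2j+1) / (2j+1) = arctan(x).
Only odd powers are nonzero. For x^161 write 161 = 2*80 + 1, giving
(-1)^80 / 161 = 1/161 = 1/161.

1/161


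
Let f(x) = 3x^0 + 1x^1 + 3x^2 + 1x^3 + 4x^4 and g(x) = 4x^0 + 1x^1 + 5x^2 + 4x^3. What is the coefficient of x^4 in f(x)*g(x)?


Cauchy product at x^4:
1*4 + 3*5 + 1*1 + 4*4
= 36

36


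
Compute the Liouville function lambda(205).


The Liouville function is lambda(k) = (-1)^Omega(k), where Omega(k) counts the prime factors of k with multiplicity.
Factoring: 205 = 5 * 41, so Omega(205) = 2.
lambda(205) = (-1)^2 = 1.

1


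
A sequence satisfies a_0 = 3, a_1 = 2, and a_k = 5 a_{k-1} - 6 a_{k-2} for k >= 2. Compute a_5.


The characteristic equation is t^2 - 5 t + 6 = 0, with roots r_1 = 3 and r_2 = 2 (so c_1 = r_1 + r_2, c_2 = -r_1 r_2 as required).
One can use the closed form a_n = A r_1^n + B r_2^n, but direct iteration is more reliable:
a_0 = 3, a_1 = 2, a_2 = -8, a_3 = -52, a_4 = -212, a_5 = -748.
So a_5 = -748.

-748


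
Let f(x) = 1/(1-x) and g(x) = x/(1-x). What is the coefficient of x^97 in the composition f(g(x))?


First simplify the composition: f(g(x)) = 1/(1 - x/(1-x)) = (1-x)/((1-x) - x) = (1-x)/(1-2x).
Now extract the coefficient. Write (1-x)/(1-2x) = 1/(1-2x) - x/(1-2x).
The coefficient of x^n in 1/(1-2x) is 2^n, and in x/(1-2x) is 2^(n-1) (for n >= 1).
So the coefficient of x^97 is 2^97 - 2^96 = 158456325028528675187087900672 - 79228162514264337593543950336 = 79228162514264337593543950336.

79228162514264337593543950336


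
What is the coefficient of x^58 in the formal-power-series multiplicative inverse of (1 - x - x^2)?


Let the inverse be f(x) = sum_{k>=0} a_k x^k. From f(x) * (1 - x - x^2) = 1 and matching coefficients:
 x^0: a_0 = 1.
 x^1: a_1 - a_0 = 0, so a_1 = 1.
 x^k (k >= 2): a_k - a_{k-1} - a_{k-2} = 0, i.e. a_k = a_{k-1} + a_{k-2}.
This is the Fibonacci-type recurrence shifted so that a_0 = a_1 = 1.
Iterating: a_0=1, a_1=1, a_2=2, a_3=3, a_4=5, a_5=8, a_6=13, a_7=21, a_8=34, a_9=55, ...
a_58 = 956722026041.

956722026041


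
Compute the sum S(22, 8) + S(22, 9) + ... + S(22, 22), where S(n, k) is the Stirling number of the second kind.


By definition, S(n, k) counts partitions of an n-set into exactly k nonempty blocks.
Computing row n = 22 for k = 8..22:
S(22, k): 1142399079991620, 1241963303533920, 835143799377954, 366282500870286, 108823356051137, 22496861868481, 3295165281331, 345615943200, 26046574004, 1404142047, 53374629, 1389850, 23485, 231, 1
Sum = 3720777188422176.

3720777188422176


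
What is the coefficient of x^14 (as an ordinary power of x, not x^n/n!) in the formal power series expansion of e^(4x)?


The exponential series is e^y = sum_{k>=0} y^k / k!. Substituting y = 4x gives
e^(4x) = sum_{k>=0} 4^k x^k / k!.
So the coefficient of x^n is a^n/n! with a = 4, n = 14:
4^14 / 14! = 268435456/87178291200 = 131072/42567525

131072/42567525


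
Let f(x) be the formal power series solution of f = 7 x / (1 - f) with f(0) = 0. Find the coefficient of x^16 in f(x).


Apply Lagrange inversion: f = 7 x * phi(f) with phi(t) = 1/(1 - t), so
[x^n] f = 7^n * (1/n) [t^(n-1)] phi(t)^n = 7^n * (1/n) [t^(n-1)] (1 - t)^(-n) = 7^n * (1/n) C(2n - 2, n - 1) = 7^n * C_{n-1}.
For n = 16: C_15 = C(30, 15) / 16 = 155117520/16 = 9694845.
With the 7^16 = 33232930569601 factor, the coefficient is 33232930569601 * 9694845 = 322188110768043406845.

322188110768043406845


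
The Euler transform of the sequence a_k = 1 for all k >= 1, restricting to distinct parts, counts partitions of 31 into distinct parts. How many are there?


Partitions of 31 into distinct parts can be computed via generating function.
Product (1+x)(1+x^2)(1+x^3)...
The coefficient of x^31 = 340

340


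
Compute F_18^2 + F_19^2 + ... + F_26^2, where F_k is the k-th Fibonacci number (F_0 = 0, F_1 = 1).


There is a standard identity sum_{k=0}^{N} F_k^2 = F_N * F_{N+1} (proved inductively from the telescoping relation F_k^2 = F_k F_{k+1} - F_{k-1} F_k). Then
sum_{k=18}^{26} F_k^2 = F_26 F_27 - F_17 F_18.
Computing: F_26 = 121393, F_27 = 196418, F_17 = 1597, F_18 = 2584.
Sum = 121393 * 196418 - 1597 * 2584 = 23839643626.

23839643626


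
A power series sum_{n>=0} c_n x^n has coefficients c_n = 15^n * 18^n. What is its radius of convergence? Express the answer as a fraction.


By the root test (Cauchy-Hadamard), the radius is R = 1 / limsup_n |c_n|^(1/n).
Here |c_n|^(1/n) = (15^n * 18^n)^(1/n) = 15 * 18 = 270 for all n.
So R = 1/270 = 1/270.

1/270


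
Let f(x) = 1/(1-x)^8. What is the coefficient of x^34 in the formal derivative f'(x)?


Differentiate: d/dx [ 1/(1-x)^r ] = r / (1-x)^(r+1).
Here r = 8, so f'(x) = 8 / (1-x)^9.
The expansion of 1/(1-x)^(r+1) has coefficient of x^n equal to C(n+r, r).
So the coefficient of x^34 in f'(x) is
8 * C(42, 8) = 8 * 118030185 = 944241480

944241480


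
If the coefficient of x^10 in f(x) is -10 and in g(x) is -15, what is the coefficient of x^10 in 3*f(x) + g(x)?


Scalar multiplication scales coefficients: 3 * -10 = -30.
Then add the g coefficient: -30 + -15
= -45

-45


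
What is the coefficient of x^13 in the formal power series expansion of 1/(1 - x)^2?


The negative binomial / multiset identity is
1/(1 - x)^r = sum_{k>=0} C(k + r - 1, r - 1) x^k.
Here r = 2 and k = 13, so the coefficient is
C(13 + 1, 1) = C(14, 1)
= 14

14


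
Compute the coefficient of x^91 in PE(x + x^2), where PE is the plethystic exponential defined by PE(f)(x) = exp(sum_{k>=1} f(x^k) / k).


With f(x) = x + x^2, the exponent is sum_{k>=1} (x^k + x^(2k)) / k = -ln(1 - x) - ln(1 - x^2). Exponentiating:
PE(x + x^2) = 1 / ((1 - x)(1 - x^2)).
This is the generating function for partitions of n into parts of size 1 or 2. The number of 2's can be any j in 0..45, and the rest are 1's, so
[x^91] = floor(91/2) + 1 = 46.

46


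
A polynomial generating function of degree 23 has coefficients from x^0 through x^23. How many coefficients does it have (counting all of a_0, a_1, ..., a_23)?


A polynomial of degree 23 takes the form a_0 + a_1 x + ... + a_23 x^23.
The number of coefficients is 23 + 1 = 24.

24


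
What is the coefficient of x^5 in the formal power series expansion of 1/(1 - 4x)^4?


The general identity 1/(1 - c x)^r = sum_{k>=0} c^k C(k + r - 1, r - 1) x^k follows by substituting y = c x into 1/(1 - y)^r = sum_{k>=0} C(k + r - 1, r - 1) y^k.
For c = 4, r = 4, k = 5:
4^5 * C(8, 3) = 1024 * 56 = 57344.

57344


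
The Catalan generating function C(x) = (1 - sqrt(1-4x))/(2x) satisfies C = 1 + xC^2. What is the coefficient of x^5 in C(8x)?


Substituting x -> 8x scales the n-th coefficient by 8^n, so [x^5] C(8x) = 8^5 * C_5.
C_5 = C(2*5, 5)/(6) = 252/6 = 42.
So 8^5 * 42 = 32768 * 42 = 1376256.

1376256


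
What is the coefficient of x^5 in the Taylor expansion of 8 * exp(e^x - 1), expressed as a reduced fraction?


exp(e^x - 1) = sum_{k>=0} Bell_k x^k / k!, where Bell_k is the k-th Bell number.
So the coefficient of x^5 is 8 * Bell_5 / 5!.
Computing: Bell_5 = 52 and 5! = 120, giving
8 * 52/120 = 52/15.

52/15


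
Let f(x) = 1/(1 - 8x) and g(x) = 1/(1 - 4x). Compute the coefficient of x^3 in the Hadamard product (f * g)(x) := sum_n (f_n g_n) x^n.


f has coefficients f_k = 8^k and g has coefficients g_k = 4^k, so the Hadamard product has coefficient (f*g)_k = 8^k * 4^k = 32^k.
For k = 3: 32^3 = 32768.

32768


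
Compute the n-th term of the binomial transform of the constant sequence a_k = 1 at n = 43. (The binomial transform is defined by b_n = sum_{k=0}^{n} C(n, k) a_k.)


With a_k = 1 for all k, b_n = sum_{k=0}^{n} C(n, k) = 2^n by the binomial theorem.
For n = 43: 2^43 = 8796093022208.

8796093022208


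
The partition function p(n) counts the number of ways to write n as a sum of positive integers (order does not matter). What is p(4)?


Using the generating function prod_{k>=1} 1/(1-x^k), we compute p(4).
By dynamic programming over parts 1 through 4:
p(4) = 5

5


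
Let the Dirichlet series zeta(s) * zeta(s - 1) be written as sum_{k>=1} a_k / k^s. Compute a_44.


Convolution gives a_k = sum_{d | k} d * 1 = sum_{d | k} d = sigma(k), the sum of positive divisors of k.
For k = 44, the divisors are 1, 2, 4, 11, 22, 44, so
sigma(44) = 1 + 2 + 4 + 11 + 22 + 44 = 84.

84


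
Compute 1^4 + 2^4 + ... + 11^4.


This power sum has a closed form given by Faulhaber's formula
sum_{k=1}^{m} k^p = (1 / (p + 1)) * sum_{j=0}^{p} C(p + 1, j) B_j m^(p + 1 - j),
but for small m direct computation is fastest:
1 + 16 + 81 + 256 + 625 + 1296 + 2401 + 4096 + 6561 + 10000 + 14641 = 39974.

39974


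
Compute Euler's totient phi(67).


phi(n) counts integers in [1, n] coprime to n. Using the multiplicative formula phi(n) = n * prod_{p | n} (1 - 1/p):
67 = 67, so
phi(67) = 67 * (1 - 1/67) = 66.

66


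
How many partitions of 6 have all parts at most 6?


Using the generating function (1-x)^(-1)(1-x^2)^(-1)...(1-x^6)^(-1),
the coefficient of x^6 counts these restricted partitions.
Result = 11

11


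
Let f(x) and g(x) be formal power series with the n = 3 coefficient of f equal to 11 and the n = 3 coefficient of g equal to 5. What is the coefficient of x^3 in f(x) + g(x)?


Addition of formal power series is termwise.
The coefficient of x^3 in f + g = 11 + 5
= 16

16


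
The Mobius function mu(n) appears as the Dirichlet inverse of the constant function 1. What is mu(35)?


35 = 5 * 7 (all distinct primes).
mu(35) = (-1)^2 = 1

1


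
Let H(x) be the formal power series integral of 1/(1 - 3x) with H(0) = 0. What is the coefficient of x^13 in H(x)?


1/(1 - 3x) = sum_{k>=0} 3^k x^k. Integrating termwise with H(0) = 0:
H(x) = sum_{k>=0} 3^k x^(k+1) / (k+1) = sum_{m>=1} 3^(m-1) x^m / m.
For m = 13: 3^12/13 = 531441/13 = 531441/13.

531441/13


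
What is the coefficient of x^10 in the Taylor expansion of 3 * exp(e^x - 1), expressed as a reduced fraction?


exp(e^x - 1) = sum_{k>=0} Bell_k x^k / k!, where Bell_k is the k-th Bell number.
So the coefficient of x^10 is 3 * Bell_10 / 10!.
Computing: Bell_10 = 115975 and 10! = 3628800, giving
3 * 115975/3628800 = 4639/48384.

4639/48384


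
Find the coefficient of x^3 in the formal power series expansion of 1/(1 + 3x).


Write 1/(1 + c x) = 1/(1 - (-c) x) and apply the geometric-series identity
1/(1 - y) = sum_{k>=0} y^k to get 1/(1 + c x) = sum_{k>=0} (-c)^k x^k.
So the coefficient of x^k is (-c)^k = (-1)^k * c^k.
Here c = 3 and k = 3:
(-3)^3 = -1 * 27 = -27

-27


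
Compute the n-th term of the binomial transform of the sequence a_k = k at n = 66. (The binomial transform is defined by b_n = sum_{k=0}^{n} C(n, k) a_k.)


With a_k = k, b_n = sum_{k=0}^{n} C(n, k) k. Using k * C(n, k) = n * C(n-1, k-1) gives b_n = n * sum_{k>=1} C(n-1, k-1) = n * 2^(n-1).
For n = 66: 66 * 2^65 = 66 * 36893488147419103232 = 2434970217729660813312.

2434970217729660813312


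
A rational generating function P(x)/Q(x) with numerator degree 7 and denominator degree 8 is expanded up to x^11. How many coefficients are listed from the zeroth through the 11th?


Expanding up to x^11 gives the coefficients for x^0, x^1, ..., x^11.
That is 11 + 1 = 12 coefficients in total.

12


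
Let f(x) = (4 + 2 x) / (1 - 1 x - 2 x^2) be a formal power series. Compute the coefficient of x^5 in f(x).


Write f(x) = sum_{k>=0} a_k x^k. Multiplying both sides by 1 - 1 x - 2 x^2 gives
(1 - 1 x - 2 x^2) sum_{k>=0} a_k x^k = 4 + 2 x.
Matching coefficients:
 x^0: a_0 = 4
 x^1: a_1 - 1 a_0 = 2  =>  a_1 = 1*4 + 2 = 6
 x^k (k >= 2): a_k = 1 a_{k-1} + 2 a_{k-2}.
Iterating: a_2 = 14, a_3 = 26, a_4 = 54, a_5 = 106.
So the coefficient of x^5 is 106.

106


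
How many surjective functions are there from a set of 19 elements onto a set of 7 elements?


By inclusion-exclusion on which target elements are missed, the number of surjections from an n-set onto a k-set is
surj(n, k) = sum_{j=0}^{k} (-1)^j C(k, j) (k - j)^n.
Equivalently surj(n, k) = k! * S(n, k), where S(n, k) is the Stirling number of the second kind.
For n = 19, k = 7:
S(19, 7) = 1492924634839, so
surj = 7! * 1492924634839 = 5040 * 1492924634839 = 7524340159588560.

7524340159588560


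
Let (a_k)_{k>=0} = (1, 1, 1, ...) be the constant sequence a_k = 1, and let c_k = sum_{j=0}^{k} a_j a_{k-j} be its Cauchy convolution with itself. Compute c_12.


Since a_j = 1 for all j >= 0, the convolution sum becomes
c_k = sum_{j=0}^{k} 1 * 1 = 1 * (k + 1).
Equivalently, the generating function of (a_k) is 1/(1 - x) and its square is 1/(1 - x)^2 = sum_{k>=0} 1(k + 1) x^k.
For k = 12: 1 * 13 = 13.

13


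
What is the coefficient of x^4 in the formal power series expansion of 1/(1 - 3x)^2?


The general identity 1/(1 - c x)^r = sum_{k>=0} c^k C(k + r - 1, r - 1) x^k follows by substituting y = c x into 1/(1 - y)^r = sum_{k>=0} C(k + r - 1, r - 1) y^k.
For c = 3, r = 2, k = 4:
3^4 * C(5, 1) = 81 * 5 = 405.

405


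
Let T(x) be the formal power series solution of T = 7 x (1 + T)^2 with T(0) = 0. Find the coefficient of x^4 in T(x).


Apply the Lagrange inversion formula: if T = 7 x * phi(T) with phi(t) = (1 + t)^2, then [x^n] T = 7^n * (1/n) [t^(n-1)] phi(t)^n = 7^n * (1/n) [t^(n-1)] (1 + t)^(2n) = 7^n * (1/n) C(2n, n-1).
Using the identity C(2n, n-1) = C(2n, n) * n / (n+1), the unscaled factor equals C(2n, n) / (n+1) = C_n, the n-th Catalan number.
For n = 4: C_4 = C(8, 4) / 5 = 70/5 = 14.
With the 7^4 = 2401 factor, the coefficient is 2401 * 14 = 33614.

33614


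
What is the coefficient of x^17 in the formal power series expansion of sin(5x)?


The Maclaurin series is sin(t) = sum_{k>=0} (-1)^k t^(2k+1) / (2k+1)!, so substituting t = 5x, only odd powers of x are nonzero, with coefficient of x^(2k+1) equal to (-1)^k 5^(2k+1) / (2k+1)!.
Write 17 = 2*8 + 1, giving the coefficient (-1)^8 * 5^17 / 17! = 762939453125/355687428096000 = 6103515625/2845499424768.

6103515625/2845499424768


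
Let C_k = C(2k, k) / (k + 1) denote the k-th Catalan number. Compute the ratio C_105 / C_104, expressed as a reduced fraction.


Using C_k = (2k)! / (k! (k+1)!), the ratio C_{k+1}/C_k simplifies to
C_{k+1}/C_k = [(2k+2)! / ((k+1)! (k+2)!)] * [k! (k+1)! / (2k)!]
 = (2k+2)(2k+1) / ((k+1)(k+2)) = 2(2k+1) / (k+2).
For k = 104: 2(2*104 + 1) / (104 + 2) = 418/106 = 209/53.

209/53


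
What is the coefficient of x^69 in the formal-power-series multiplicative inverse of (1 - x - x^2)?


Let the inverse be f(x) = sum_{k>=0} a_k x^k. From f(x) * (1 - x - x^2) = 1 and matching coefficients:
 x^0: a_0 = 1.
 x^1: a_1 - a_0 = 0, so a_1 = 1.
 x^k (k >= 2): a_k - a_{k-1} - a_{k-2} = 0, i.e. a_k = a_{k-1} + a_{k-2}.
This is the Fibonacci-type recurrence shifted so that a_0 = a_1 = 1.
Iterating: a_0=1, a_1=1, a_2=2, a_3=3, a_4=5, a_5=8, a_6=13, a_7=21, a_8=34, a_9=55, ...
a_69 = 190392490709135.

190392490709135


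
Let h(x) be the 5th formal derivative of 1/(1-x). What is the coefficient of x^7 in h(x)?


Differentiating 5 times: d^5/dx^5 [1/(1-x)] = 5!/(1-x)^6.
The expansion 1/(1-x)^6 = sum_{k>=0} C(k+5, 5) x^k, so the coefficient of x^n in 5!/(1-x)^6 is 5! * C(n+5, 5).
For n = 7: 120 * C(12, 5) = 120 * 792 = 95040

95040


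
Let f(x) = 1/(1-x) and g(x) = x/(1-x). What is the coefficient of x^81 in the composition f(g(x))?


First simplify the composition: f(g(x)) = 1/(1 - x/(1-x)) = (1-x)/((1-x) - x) = (1-x)/(1-2x).
Now extract the coefficient. Write (1-x)/(1-2x) = 1/(1-2x) - x/(1-2x).
The coefficient of x^n in 1/(1-2x) is 2^n, and in x/(1-2x) is 2^(n-1) (for n >= 1).
So the coefficient of x^81 is 2^81 - 2^80 = 2417851639229258349412352 - 1208925819614629174706176 = 1208925819614629174706176.

1208925819614629174706176


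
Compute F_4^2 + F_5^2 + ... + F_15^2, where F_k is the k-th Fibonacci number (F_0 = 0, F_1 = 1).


There is a standard identity sum_{k=0}^{N} F_k^2 = F_N * F_{N+1} (proved inductively from the telescoping relation F_k^2 = F_k F_{k+1} - F_{k-1} F_k). Then
sum_{k=4}^{15} F_k^2 = F_15 F_16 - F_3 F_4.
Computing: F_15 = 610, F_16 = 987, F_3 = 2, F_4 = 3.
Sum = 610 * 987 - 2 * 3 = 602064.

602064


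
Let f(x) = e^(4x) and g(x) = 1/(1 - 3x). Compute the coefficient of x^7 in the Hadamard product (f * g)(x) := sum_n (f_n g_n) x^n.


Expanding: f_k = 4^k/k! (from e^(4x)) and g_k = 3^k (from 1/(1 - 3x)). So the Hadamard coefficient (f * g)_k = 4^k 3^k / k! = (12)^k / k!.
For k = 7: 12^7/7! = 35831808/5040 = 248832/35.

248832/35


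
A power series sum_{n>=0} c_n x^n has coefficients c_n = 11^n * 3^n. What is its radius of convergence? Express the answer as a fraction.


By the root test (Cauchy-Hadamard), the radius is R = 1 / limsup_n |c_n|^(1/n).
Here |c_n|^(1/n) = (11^n * 3^n)^(1/n) = 11 * 3 = 33 for all n.
So R = 1/33 = 1/33.

1/33


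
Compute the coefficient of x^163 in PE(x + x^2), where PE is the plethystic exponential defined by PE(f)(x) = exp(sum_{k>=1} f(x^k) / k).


With f(x) = x + x^2, the exponent is sum_{k>=1} (x^k + x^(2k)) / k = -ln(1 - x) - ln(1 - x^2). Exponentiating:
PE(x + x^2) = 1 / ((1 - x)(1 - x^2)).
This is the generating function for partitions of n into parts of size 1 or 2. The number of 2's can be any j in 0..81, and the rest are 1's, so
[x^163] = floor(163/2) + 1 = 82.

82


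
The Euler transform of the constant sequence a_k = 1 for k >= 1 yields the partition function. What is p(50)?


The Euler transform converts the sequence a_k = 1 into the number of integer partitions.
Using the recurrence or dynamic programming:
p(50) = 204226

204226


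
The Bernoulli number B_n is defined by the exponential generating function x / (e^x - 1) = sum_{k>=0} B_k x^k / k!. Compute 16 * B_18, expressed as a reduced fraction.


Bernoulli numbers can also be computed recursively via B_0 = 1 and sum_{j=0}^{m} C(m+1, j) B_j = 0 for m >= 1. Odd-index Bernoulli numbers vanish for k >= 3.
Computing B_18 = 43867/798, so 16 * B_18 = 16 * 43867/798 = 350936/399.

350936/399


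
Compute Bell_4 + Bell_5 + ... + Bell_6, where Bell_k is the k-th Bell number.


Recall Bell_k counts set partitions of a k-set (with Bell_0 = 1 by convention).
Bell_4 through Bell_6: 15, 52, 203
Sum = 15 + 52 + 203 = 270.

270


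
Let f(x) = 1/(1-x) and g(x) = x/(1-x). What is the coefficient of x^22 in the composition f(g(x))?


First simplify the composition: f(g(x)) = 1/(1 - x/(1-x)) = (1-x)/((1-x) - x) = (1-x)/(1-2x).
Now extract the coefficient. Write (1-x)/(1-2x) = 1/(1-2x) - x/(1-2x).
The coefficient of x^n in 1/(1-2x) is 2^n, and in x/(1-2x) is 2^(n-1) (for n >= 1).
So the coefficient of x^22 is 2^22 - 2^21 = 4194304 - 2097152 = 2097152.

2097152


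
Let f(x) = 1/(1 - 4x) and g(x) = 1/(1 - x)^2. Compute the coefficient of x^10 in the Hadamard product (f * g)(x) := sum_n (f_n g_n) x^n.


f has coefficients f_k = 4^k. For g = 1/(1 - x)^2 the coefficient is g_k = C(k + 1, 1) = k + 1. The Hadamard coefficient is (f * g)_k = 4^k * (k + 1).
For k = 10: 4^10 * 11 = 1048576 * 11 = 11534336.

11534336


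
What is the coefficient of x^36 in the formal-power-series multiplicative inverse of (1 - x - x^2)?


Let the inverse be f(x) = sum_{k>=0} a_k x^k. From f(x) * (1 - x - x^2) = 1 and matching coefficients:
 x^0: a_0 = 1.
 x^1: a_1 - a_0 = 0, so a_1 = 1.
 x^k (k >= 2): a_k - a_{k-1} - a_{k-2} = 0, i.e. a_k = a_{k-1} + a_{k-2}.
This is the Fibonacci-type recurrence shifted so that a_0 = a_1 = 1.
Iterating: a_0=1, a_1=1, a_2=2, a_3=3, a_4=5, a_5=8, a_6=13, a_7=21, a_8=34, a_9=55, ...
a_36 = 24157817.

24157817


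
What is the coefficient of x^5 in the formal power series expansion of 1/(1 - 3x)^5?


The general identity 1/(1 - c x)^r = sum_{k>=0} c^k C(k + r - 1, r - 1) x^k follows by substituting y = c x into 1/(1 - y)^r = sum_{k>=0} C(k + r - 1, r - 1) y^k.
For c = 3, r = 5, k = 5:
3^5 * C(9, 4) = 243 * 126 = 30618.

30618


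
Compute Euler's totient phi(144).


phi(n) counts integers in [1, n] coprime to n. Using the multiplicative formula phi(n) = n * prod_{p | n} (1 - 1/p):
144 = 2^4 * 3^2, so
phi(144) = 144 * (1 - 1/2) * (1 - 1/3) = 48.

48


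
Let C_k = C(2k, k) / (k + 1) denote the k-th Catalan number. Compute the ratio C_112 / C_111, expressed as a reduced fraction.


Using C_k = (2k)! / (k! (k+1)!), the ratio C_{k+1}/C_k simplifies to
C_{k+1}/C_k = [(2k+2)! / ((k+1)! (k+2)!)] * [k! (k+1)! / (2k)!]
 = (2k+2)(2k+1) / ((k+1)(k+2)) = 2(2k+1) / (k+2).
For k = 111: 2(2*111 + 1) / (111 + 2) = 446/113 = 446/113.

446/113


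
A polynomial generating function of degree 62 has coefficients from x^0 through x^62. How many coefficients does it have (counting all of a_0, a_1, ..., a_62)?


A polynomial of degree 62 takes the form a_0 + a_1 x + ... + a_62 x^62.
The number of coefficients is 62 + 1 = 63.

63


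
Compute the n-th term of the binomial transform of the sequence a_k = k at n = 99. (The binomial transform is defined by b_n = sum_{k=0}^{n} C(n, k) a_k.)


With a_k = k, b_n = sum_{k=0}^{n} C(n, k) k. Using k * C(n, k) = n * C(n-1, k-1) gives b_n = n * sum_{k>=1} C(n-1, k-1) = n * 2^(n-1).
For n = 99: 99 * 2^98 = 99 * 316912650057057350374175801344 = 31374352355648677687043404333056.

31374352355648677687043404333056


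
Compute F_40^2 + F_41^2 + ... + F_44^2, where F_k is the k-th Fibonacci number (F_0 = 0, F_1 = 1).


There is a standard identity sum_{k=0}^{N} F_k^2 = F_N * F_{N+1} (proved inductively from the telescoping relation F_k^2 = F_k F_{k+1} - F_{k-1} F_k). Then
sum_{k=40}^{44} F_k^2 = F_44 F_45 - F_39 F_40.
Computing: F_44 = 701408733, F_45 = 1134903170, F_39 = 63245986, F_40 = 102334155.
Sum = 701408733 * 1134903170 - 63245986 * 102334155 = 789558770012931780.

789558770012931780


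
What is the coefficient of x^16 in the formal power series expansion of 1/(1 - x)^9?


The negative binomial / multiset identity is
1/(1 - x)^r = sum_{k>=0} C(k + r - 1, r - 1) x^k.
Here r = 9 and k = 16, so the coefficient is
C(16 + 8, 8) = C(24, 8)
= 735471

735471


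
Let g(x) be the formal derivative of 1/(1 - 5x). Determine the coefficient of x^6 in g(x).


Differentiate termwise: d/dx sum_{k>=0} 5^k x^k = sum_{k>=1} k 5^k x^(k-1) = sum_{j>=0} (j+1) 5^(j+1) x^j.
Equivalently, d/dx [1/(1 - 5x)] = 5/(1 - 5x)^2.
For j = 6: 7 * 5^7 = 7 * 78125 = 546875.

546875


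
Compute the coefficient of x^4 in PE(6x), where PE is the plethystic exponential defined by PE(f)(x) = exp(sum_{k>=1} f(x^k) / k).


With f(x) = 6x, the exponent is sum_{k>=1} 6 x^k / k = 6 * (-ln(1 - x)). Exponentiating:
PE(6x) = exp(-6 ln(1 - x)) = 1/(1 - x)^6.
By the negative binomial expansion, [x^n] 1/(1 - x)^6 = C(n + 5, 5).
For n = 4: C(9, 5) = 126.

126


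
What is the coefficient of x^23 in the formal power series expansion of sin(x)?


The Maclaurin series is sin(t) = sum_{k>=0} (-1)^k t^(2k+1) / (2k+1)!, so substituting t = x, only odd powers of x are nonzero, with coefficient of x^(2k+1) equal to (-1)^k / (2k+1)!.
Write 23 = 2*11 + 1, giving the coefficient (-1)^11 / 23! = -1/25852016738884976640000 = -1/25852016738884976640000.

-1/25852016738884976640000


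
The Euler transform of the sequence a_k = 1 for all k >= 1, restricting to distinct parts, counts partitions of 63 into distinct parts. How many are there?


Partitions of 63 into distinct parts can be computed via generating function.
Product (1+x)(1+x^2)(1+x^3)...
The coefficient of x^63 = 14848

14848


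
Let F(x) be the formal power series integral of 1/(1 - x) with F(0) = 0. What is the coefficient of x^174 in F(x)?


1/(1 - x) = sum_{k>=0} x^k. Integrating termwise and using F(0) = 0 gives
F(x) = sum_{k>=0} x^(k+1) / (k+1) = sum_{m>=1} x^m / m = -ln(1 - x).
So the coefficient of x^174 is 1/174 = 1/174.

1/174


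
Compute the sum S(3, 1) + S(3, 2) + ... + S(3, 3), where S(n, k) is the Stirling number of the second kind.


By definition, S(n, k) counts partitions of an n-set into exactly k nonempty blocks.
Computing row n = 3 for k = 1..3:
S(3, k): 1, 3, 1
Sum = 5. (This equals Bell_3 since the sum runs over all k.)

5


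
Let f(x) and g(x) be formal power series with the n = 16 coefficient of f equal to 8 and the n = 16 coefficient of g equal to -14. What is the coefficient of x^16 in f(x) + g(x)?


Addition of formal power series is termwise.
The coefficient of x^16 in f + g = 8 + -14
= -6

-6


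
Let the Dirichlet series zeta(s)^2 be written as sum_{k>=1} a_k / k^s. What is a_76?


The Dirichlet convolution of the constant function 1 with itself gives (1 * 1)(k) = sum_{d | k} 1 = d(k), the number of positive divisors of k.
Since zeta(s) = sum_{k>=1} 1/k^s, we have zeta(s)^2 = sum_{k>=1} d(k)/k^s, so a_k = d(k).
For k = 76: the divisors are 1, 2, 4, 19, 38, 76.
Count = 6.

6


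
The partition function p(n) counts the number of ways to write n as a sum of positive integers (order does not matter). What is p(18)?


Using the generating function prod_{k>=1} 1/(1-x^k), we compute p(18).
By dynamic programming over parts 1 through 18:
p(18) = 385

385


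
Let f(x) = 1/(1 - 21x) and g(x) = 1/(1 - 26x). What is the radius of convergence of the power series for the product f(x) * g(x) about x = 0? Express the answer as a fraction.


The radius of 1/(1 - 21x) is 1/21 (nearest singularity at x = 1/21), and the radius of 1/(1 - 26x) is 1/26.
The product f(x)*g(x) = 1/((1 - 21x)(1 - 26x)) has singularities at both 1/21 and 1/26, so its radius of convergence is the distance to the nearest one:
min(1/21, 1/26) = 1/26.

1/26


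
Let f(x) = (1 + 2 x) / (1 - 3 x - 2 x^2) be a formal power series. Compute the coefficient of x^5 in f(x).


Write f(x) = sum_{k>=0} a_k x^k. Multiplying both sides by 1 - 3 x - 2 x^2 gives
(1 - 3 x - 2 x^2) sum_{k>=0} a_k x^k = 1 + 2 x.
Matching coefficients:
 x^0: a_0 = 1
 x^1: a_1 - 3 a_0 = 2  =>  a_1 = 3*1 + 2 = 5
 x^k (k >= 2): a_k = 3 a_{k-1} + 2 a_{k-2}.
Iterating: a_2 = 17, a_3 = 61, a_4 = 217, a_5 = 773.
So the coefficient of x^5 is 773.

773


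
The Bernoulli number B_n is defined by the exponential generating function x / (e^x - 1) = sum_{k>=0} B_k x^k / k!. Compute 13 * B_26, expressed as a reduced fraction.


Bernoulli numbers can also be computed recursively via B_0 = 1 and sum_{j=0}^{m} C(m+1, j) B_j = 0 for m >= 1. Odd-index Bernoulli numbers vanish for k >= 3.
Computing B_26 = 8553103/6, so 13 * B_26 = 13 * 8553103/6 = 111190339/6.

111190339/6


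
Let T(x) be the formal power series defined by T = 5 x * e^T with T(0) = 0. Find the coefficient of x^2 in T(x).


Apply the Lagrange inversion formula: if T = 5 x * phi(T) with phi(t) = e^t, then
[x^n] T = 5^n * (1/n) [t^(n-1)] phi(t)^n = 5^n * (1/n) [t^(n-1)] e^(n t) = 5^n * (1/n) * n^(n-1) / (n-1)! = 5^n * n^(n-1) / n!.
When c = 1 this is the Cayley count of rooted labeled trees on n vertices, divided by n!.
For n = 2: 5^2 * 2^1 / 2! = 25 * 2/2 = 25.

25


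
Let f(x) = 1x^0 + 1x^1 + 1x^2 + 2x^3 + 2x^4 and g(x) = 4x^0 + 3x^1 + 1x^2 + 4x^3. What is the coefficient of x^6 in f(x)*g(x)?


Cauchy product at x^6:
2*4 + 2*1
= 10

10


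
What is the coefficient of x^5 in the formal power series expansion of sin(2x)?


The Maclaurin series is sin(t) = sum_{k>=0} (-1)^k t^(2k+1) / (2k+1)!, so substituting t = 2x, only odd powers of x are nonzero, with coefficient of x^(2k+1) equal to (-1)^k 2^(2k+1) / (2k+1)!.
Write 5 = 2*2 + 1, giving the coefficient (-1)^2 * 2^5 / 5! = 32/120 = 4/15.

4/15


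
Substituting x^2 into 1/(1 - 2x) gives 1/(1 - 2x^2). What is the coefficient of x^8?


The coefficient of x^(2m) in 1/(1 - 2x^2) is 2^m.
With n = 8 = 2*4, the coefficient is 2^4 = 16.

16


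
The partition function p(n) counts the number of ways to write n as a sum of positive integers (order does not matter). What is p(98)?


Using the generating function prod_{k>=1} 1/(1-x^k), we compute p(98).
By dynamic programming over parts 1 through 98:
p(98) = 150198136

150198136


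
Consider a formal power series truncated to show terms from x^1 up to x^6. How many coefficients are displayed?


From x^1 to x^6 inclusive, the count is 6 - 1 + 1 = 6.

6


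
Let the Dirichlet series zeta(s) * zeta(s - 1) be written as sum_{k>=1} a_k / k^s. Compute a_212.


Convolution gives a_k = sum_{d | k} d * 1 = sum_{d | k} d = sigma(k), the sum of positive divisors of k.
For k = 212, the divisors are 1, 2, 4, 53, 106, 212, so
sigma(212) = 1 + 2 + 4 + 53 + 106 + 212 = 378.

378


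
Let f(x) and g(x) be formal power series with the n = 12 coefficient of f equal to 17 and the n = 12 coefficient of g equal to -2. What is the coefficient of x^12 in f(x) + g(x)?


Addition of formal power series is termwise.
The coefficient of x^12 in f + g = 17 + -2
= 15

15


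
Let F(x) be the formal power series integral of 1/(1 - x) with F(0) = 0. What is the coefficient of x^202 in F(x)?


1/(1 - x) = sum_{k>=0} x^k. Integrating termwise and using F(0) = 0 gives
F(x) = sum_{k>=0} x^(k+1) / (k+1) = sum_{m>=1} x^m / m = -ln(1 - x).
So the coefficient of x^202 is 1/202 = 1/202.

1/202


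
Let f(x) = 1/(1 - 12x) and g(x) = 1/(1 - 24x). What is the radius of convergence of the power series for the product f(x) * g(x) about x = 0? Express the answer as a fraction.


The radius of 1/(1 - 12x) is 1/12 (nearest singularity at x = 1/12), and the radius of 1/(1 - 24x) is 1/24.
The product f(x)*g(x) = 1/((1 - 12x)(1 - 24x)) has singularities at both 1/12 and 1/24, so its radius of convergence is the distance to the nearest one:
min(1/12, 1/24) = 1/24.

1/24


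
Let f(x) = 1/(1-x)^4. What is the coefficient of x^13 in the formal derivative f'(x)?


Differentiate: d/dx [ 1/(1-x)^r ] = r / (1-x)^(r+1).
Here r = 4, so f'(x) = 4 / (1-x)^5.
The expansion of 1/(1-x)^(r+1) has coefficient of x^n equal to C(n+r, r).
So the coefficient of x^13 in f'(x) is
4 * C(17, 4) = 4 * 2380 = 9520

9520


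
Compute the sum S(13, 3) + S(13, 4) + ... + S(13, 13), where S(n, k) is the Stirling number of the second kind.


By definition, S(n, k) counts partitions of an n-set into exactly k nonempty blocks.
Computing row n = 13 for k = 3..13:
S(13, k): 261625, 2532530, 7508501, 9321312, 5715424, 1899612, 359502, 39325, 2431, 78, 1
Sum = 27640341.

27640341


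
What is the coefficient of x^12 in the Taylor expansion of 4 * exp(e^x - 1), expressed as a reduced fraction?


exp(e^x - 1) = sum_{k>=0} Bell_k x^k / k!, where Bell_k is the k-th Bell number.
So the coefficient of x^12 is 4 * Bell_12 / 12!.
Computing: Bell_12 = 4213597 and 12! = 479001600, giving
4 * 4213597/479001600 = 4213597/119750400.

4213597/119750400


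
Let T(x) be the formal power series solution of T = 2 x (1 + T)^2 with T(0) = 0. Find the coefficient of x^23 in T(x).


Apply the Lagrange inversion formula: if T = 2 x * phi(T) with phi(t) = (1 + t)^2, then [x^n] T = 2^n * (1/n) [t^(n-1)] phi(t)^n = 2^n * (1/n) [t^(n-1)] (1 + t)^(2n) = 2^n * (1/n) C(2n, n-1).
Using the identity C(2n, n-1) = C(2n, n) * n / (n+1), the unscaled factor equals C(2n, n) / (n+1) = C_n, the n-th Catalan number.
For n = 23: C_23 = C(46, 23) / 24 = 8233430727600/24 = 343059613650.
With the 2^23 = 8388608 factor, the coefficient is 8388608 * 343059613650 = 2877792619541299200.

2877792619541299200


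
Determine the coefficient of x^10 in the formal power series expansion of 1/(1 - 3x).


The geometric series identity gives 1/(1 - c x) = sum_{k>=0} c^k x^k, so the coefficient of x^k is c^k.
Here c = 3 and k = 10.
Computing: 3^10 = 59049

59049


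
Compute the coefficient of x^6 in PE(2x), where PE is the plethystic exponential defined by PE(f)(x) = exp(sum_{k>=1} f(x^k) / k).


With f(x) = 2x, the exponent is sum_{k>=1} 2 x^k / k = 2 * (-ln(1 - x)). Exponentiating:
PE(2x) = exp(-2 ln(1 - x)) = 1/(1 - x)^2.
By the negative binomial expansion, [x^n] 1/(1 - x)^2 = C(n + 1, 1).
For n = 6: C(7, 1) = 7.

7


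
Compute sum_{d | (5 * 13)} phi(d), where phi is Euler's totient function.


First, 5 * 13 = 65. One classical identity is sum_{d | n} phi(d) = n (each k in [1, n] has a unique gcd with n, and among the k's with gcd(k, n) = n/d there are phi(d) of them). So the sum equals 65. We also verify directly:
Divisors of 65: 1, 5, 13, 65.
phi values: 1, 4, 12, 48.
Sum = 65.

65


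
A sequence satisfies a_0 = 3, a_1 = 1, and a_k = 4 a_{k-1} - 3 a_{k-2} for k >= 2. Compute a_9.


The characteristic equation is t^2 - 4 t + 3 = 0, with roots r_1 = 3 and r_2 = 1 (so c_1 = r_1 + r_2, c_2 = -r_1 r_2 as required).
One can use the closed form a_n = A r_1^n + B r_2^n, but direct iteration is more reliable:
a_0 = 3, a_1 = 1, a_2 = -5, a_3 = -23, a_4 = -77, a_5 = -239, a_6 = -725, a_7 = -2183, a_8 = -6557, a_9 = -19679.
So a_9 = -19679.

-19679


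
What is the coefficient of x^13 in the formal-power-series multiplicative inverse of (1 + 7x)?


The inverse is 1/(1 + 7x). Apply the geometric identity 1/(1 - y) = sum_{k>=0} y^k with y = -7x:
1/(1 + 7x) = sum_{k>=0} (-7)^k x^k.
So the coefficient of x^13 is (-7)^13 = -96889010407.

-96889010407


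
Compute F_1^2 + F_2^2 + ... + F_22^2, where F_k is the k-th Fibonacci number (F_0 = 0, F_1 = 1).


There is a standard identity sum_{k=0}^{N} F_k^2 = F_N * F_{N+1} (proved inductively from the telescoping relation F_k^2 = F_k F_{k+1} - F_{k-1} F_k). Then
sum_{k=1}^{22} F_k^2 = F_22 F_23 - F_0 F_1.
Computing: F_22 = 17711, F_23 = 28657, F_0 = 0, F_1 = 1.
Sum = 17711 * 28657 - 0 * 1 = 507544127.

507544127


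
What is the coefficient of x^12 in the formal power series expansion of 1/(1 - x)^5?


The expansion 1/(1 - x)^r = sum_{k>=0} C(k + r - 1, r - 1) x^k follows from the multiset / negative-binomial theorem (or from repeated differentiation of the geometric series).
For r = 5 and k = 12:
C(16, 4) = 20922789888000 / (24 * 479001600) = 1820.

1820


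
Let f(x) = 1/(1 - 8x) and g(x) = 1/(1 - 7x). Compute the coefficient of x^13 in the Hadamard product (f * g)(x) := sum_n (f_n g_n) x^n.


f has coefficients f_k = 8^k and g has coefficients g_k = 7^k, so the Hadamard product has coefficient (f*g)_k = 8^k * 7^k = 56^k.
For k = 13: 56^13 = 53265296773103187132416.

53265296773103187132416


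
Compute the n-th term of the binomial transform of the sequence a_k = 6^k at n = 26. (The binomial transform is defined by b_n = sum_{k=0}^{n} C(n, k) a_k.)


With a_k = 6^k, b_n = sum_{k=0}^{n} C(n, k) 6^k = (1 + 6)^n by the binomial theorem.
For n = 26: (1 + 6)^26 = 7^26 = 9387480337647754305649.

9387480337647754305649


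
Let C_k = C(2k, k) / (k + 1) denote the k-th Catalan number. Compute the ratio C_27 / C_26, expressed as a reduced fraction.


Using C_k = (2k)! / (k! (k+1)!), the ratio C_{k+1}/C_k simplifies to
C_{k+1}/C_k = [(2k+2)! / ((k+1)! (k+2)!)] * [k! (k+1)! / (2k)!]
 = (2k+2)(2k+1) / ((k+1)(k+2)) = 2(2k+1) / (k+2).
For k = 26: 2(2*26 + 1) / (26 + 2) = 106/28 = 53/14.

53/14


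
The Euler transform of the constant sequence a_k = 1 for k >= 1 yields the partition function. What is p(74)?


The Euler transform converts the sequence a_k = 1 into the number of integer partitions.
Using the recurrence or dynamic programming:
p(74) = 7089500

7089500


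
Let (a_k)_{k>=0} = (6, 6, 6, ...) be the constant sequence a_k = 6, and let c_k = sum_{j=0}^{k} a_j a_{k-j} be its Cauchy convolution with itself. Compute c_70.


Since a_j = 6 for all j >= 0, the convolution sum becomes
c_k = sum_{j=0}^{k} 6 * 6 = 36 * (k + 1).
Equivalently, the generating function of (a_k) is 6/(1 - x) and its square is 36/(1 - x)^2 = sum_{k>=0} 36(k + 1) x^k.
For k = 70: 36 * 71 = 2556.

2556


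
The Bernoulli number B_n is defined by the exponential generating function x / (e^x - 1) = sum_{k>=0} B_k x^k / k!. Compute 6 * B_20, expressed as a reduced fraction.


Bernoulli numbers can also be computed recursively via B_0 = 1 and sum_{j=0}^{m} C(m+1, j) B_j = 0 for m >= 1. Odd-index Bernoulli numbers vanish for k >= 3.
Computing B_20 = -174611/330, so 6 * B_20 = 6 * -174611/330 = -174611/55.

-174611/55


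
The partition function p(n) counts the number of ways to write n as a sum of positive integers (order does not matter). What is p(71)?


Using the generating function prod_{k>=1} 1/(1-x^k), we compute p(71).
By dynamic programming over parts 1 through 71:
p(71) = 4697205

4697205
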